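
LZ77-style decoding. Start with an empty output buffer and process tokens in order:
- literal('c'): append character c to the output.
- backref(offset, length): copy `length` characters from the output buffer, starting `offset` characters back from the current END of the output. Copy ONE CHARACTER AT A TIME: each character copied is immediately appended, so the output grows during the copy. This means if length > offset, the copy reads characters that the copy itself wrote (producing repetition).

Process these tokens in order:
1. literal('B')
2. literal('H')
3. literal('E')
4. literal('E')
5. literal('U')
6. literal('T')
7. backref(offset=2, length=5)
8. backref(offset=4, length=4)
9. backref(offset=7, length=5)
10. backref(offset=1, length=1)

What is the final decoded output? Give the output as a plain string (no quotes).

Token 1: literal('B'). Output: "B"
Token 2: literal('H'). Output: "BH"
Token 3: literal('E'). Output: "BHE"
Token 4: literal('E'). Output: "BHEE"
Token 5: literal('U'). Output: "BHEEU"
Token 6: literal('T'). Output: "BHEEUT"
Token 7: backref(off=2, len=5) (overlapping!). Copied 'UTUTU' from pos 4. Output: "BHEEUTUTUTU"
Token 8: backref(off=4, len=4). Copied 'TUTU' from pos 7. Output: "BHEEUTUTUTUTUTU"
Token 9: backref(off=7, len=5). Copied 'UTUTU' from pos 8. Output: "BHEEUTUTUTUTUTUUTUTU"
Token 10: backref(off=1, len=1). Copied 'U' from pos 19. Output: "BHEEUTUTUTUTUTUUTUTUU"

Answer: BHEEUTUTUTUTUTUUTUTUU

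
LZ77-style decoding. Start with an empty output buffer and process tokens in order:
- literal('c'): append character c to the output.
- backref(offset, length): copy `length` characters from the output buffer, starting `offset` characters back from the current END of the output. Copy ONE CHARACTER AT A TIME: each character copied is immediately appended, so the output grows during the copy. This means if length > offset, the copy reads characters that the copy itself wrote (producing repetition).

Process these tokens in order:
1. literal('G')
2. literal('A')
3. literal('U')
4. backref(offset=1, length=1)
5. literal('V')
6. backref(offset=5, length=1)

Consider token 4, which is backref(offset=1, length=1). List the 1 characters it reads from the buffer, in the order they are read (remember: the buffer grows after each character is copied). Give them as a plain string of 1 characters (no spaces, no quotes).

Token 1: literal('G'). Output: "G"
Token 2: literal('A'). Output: "GA"
Token 3: literal('U'). Output: "GAU"
Token 4: backref(off=1, len=1). Buffer before: "GAU" (len 3)
  byte 1: read out[2]='U', append. Buffer now: "GAUU"

Answer: U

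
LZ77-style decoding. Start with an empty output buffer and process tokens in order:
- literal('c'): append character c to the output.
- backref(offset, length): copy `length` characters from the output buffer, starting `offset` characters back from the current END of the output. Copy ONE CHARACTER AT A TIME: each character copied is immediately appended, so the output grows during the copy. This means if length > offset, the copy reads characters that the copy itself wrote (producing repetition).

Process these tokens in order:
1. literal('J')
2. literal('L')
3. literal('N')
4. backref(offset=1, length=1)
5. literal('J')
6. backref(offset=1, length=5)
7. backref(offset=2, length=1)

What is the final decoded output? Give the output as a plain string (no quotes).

Token 1: literal('J'). Output: "J"
Token 2: literal('L'). Output: "JL"
Token 3: literal('N'). Output: "JLN"
Token 4: backref(off=1, len=1). Copied 'N' from pos 2. Output: "JLNN"
Token 5: literal('J'). Output: "JLNNJ"
Token 6: backref(off=1, len=5) (overlapping!). Copied 'JJJJJ' from pos 4. Output: "JLNNJJJJJJ"
Token 7: backref(off=2, len=1). Copied 'J' from pos 8. Output: "JLNNJJJJJJJ"

Answer: JLNNJJJJJJJ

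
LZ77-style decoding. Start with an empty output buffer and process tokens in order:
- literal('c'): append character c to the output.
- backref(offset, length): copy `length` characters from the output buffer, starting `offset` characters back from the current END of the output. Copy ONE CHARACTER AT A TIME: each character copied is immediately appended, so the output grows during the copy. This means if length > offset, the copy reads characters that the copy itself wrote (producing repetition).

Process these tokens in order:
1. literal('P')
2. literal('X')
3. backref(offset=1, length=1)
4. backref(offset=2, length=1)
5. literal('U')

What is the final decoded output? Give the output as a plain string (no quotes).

Answer: PXXXU

Derivation:
Token 1: literal('P'). Output: "P"
Token 2: literal('X'). Output: "PX"
Token 3: backref(off=1, len=1). Copied 'X' from pos 1. Output: "PXX"
Token 4: backref(off=2, len=1). Copied 'X' from pos 1. Output: "PXXX"
Token 5: literal('U'). Output: "PXXXU"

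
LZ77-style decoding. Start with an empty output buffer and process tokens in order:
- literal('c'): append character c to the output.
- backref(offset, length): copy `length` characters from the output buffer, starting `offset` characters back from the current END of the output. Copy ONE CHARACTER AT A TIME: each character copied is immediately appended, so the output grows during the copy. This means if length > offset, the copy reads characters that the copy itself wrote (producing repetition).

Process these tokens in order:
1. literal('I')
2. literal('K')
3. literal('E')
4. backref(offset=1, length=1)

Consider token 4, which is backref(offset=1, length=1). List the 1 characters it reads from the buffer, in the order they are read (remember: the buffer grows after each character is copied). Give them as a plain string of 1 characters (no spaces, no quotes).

Answer: E

Derivation:
Token 1: literal('I'). Output: "I"
Token 2: literal('K'). Output: "IK"
Token 3: literal('E'). Output: "IKE"
Token 4: backref(off=1, len=1). Buffer before: "IKE" (len 3)
  byte 1: read out[2]='E', append. Buffer now: "IKEE"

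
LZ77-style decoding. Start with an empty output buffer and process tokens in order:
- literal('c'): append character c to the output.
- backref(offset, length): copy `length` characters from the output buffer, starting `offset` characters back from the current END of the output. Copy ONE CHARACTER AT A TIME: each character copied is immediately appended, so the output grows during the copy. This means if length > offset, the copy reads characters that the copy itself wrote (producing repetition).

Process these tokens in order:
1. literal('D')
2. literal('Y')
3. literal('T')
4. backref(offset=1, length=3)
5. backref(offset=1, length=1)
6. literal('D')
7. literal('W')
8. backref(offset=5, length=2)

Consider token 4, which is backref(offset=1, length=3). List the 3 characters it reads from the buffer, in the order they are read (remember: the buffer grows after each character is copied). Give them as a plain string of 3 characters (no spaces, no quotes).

Token 1: literal('D'). Output: "D"
Token 2: literal('Y'). Output: "DY"
Token 3: literal('T'). Output: "DYT"
Token 4: backref(off=1, len=3). Buffer before: "DYT" (len 3)
  byte 1: read out[2]='T', append. Buffer now: "DYTT"
  byte 2: read out[3]='T', append. Buffer now: "DYTTT"
  byte 3: read out[4]='T', append. Buffer now: "DYTTTT"

Answer: TTT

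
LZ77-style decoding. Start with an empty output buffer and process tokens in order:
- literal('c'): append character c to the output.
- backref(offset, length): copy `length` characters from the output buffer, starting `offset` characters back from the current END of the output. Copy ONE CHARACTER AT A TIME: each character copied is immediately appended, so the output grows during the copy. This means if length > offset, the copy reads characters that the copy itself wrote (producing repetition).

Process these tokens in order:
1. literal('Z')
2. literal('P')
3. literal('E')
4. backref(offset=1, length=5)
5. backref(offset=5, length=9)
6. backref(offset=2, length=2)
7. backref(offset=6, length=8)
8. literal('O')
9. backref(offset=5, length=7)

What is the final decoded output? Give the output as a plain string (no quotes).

Answer: ZPEEEEEEEEEEEEEEEEEEEEEEEEEOEEEEOEE

Derivation:
Token 1: literal('Z'). Output: "Z"
Token 2: literal('P'). Output: "ZP"
Token 3: literal('E'). Output: "ZPE"
Token 4: backref(off=1, len=5) (overlapping!). Copied 'EEEEE' from pos 2. Output: "ZPEEEEEE"
Token 5: backref(off=5, len=9) (overlapping!). Copied 'EEEEEEEEE' from pos 3. Output: "ZPEEEEEEEEEEEEEEE"
Token 6: backref(off=2, len=2). Copied 'EE' from pos 15. Output: "ZPEEEEEEEEEEEEEEEEE"
Token 7: backref(off=6, len=8) (overlapping!). Copied 'EEEEEEEE' from pos 13. Output: "ZPEEEEEEEEEEEEEEEEEEEEEEEEE"
Token 8: literal('O'). Output: "ZPEEEEEEEEEEEEEEEEEEEEEEEEEO"
Token 9: backref(off=5, len=7) (overlapping!). Copied 'EEEEOEE' from pos 23. Output: "ZPEEEEEEEEEEEEEEEEEEEEEEEEEOEEEEOEE"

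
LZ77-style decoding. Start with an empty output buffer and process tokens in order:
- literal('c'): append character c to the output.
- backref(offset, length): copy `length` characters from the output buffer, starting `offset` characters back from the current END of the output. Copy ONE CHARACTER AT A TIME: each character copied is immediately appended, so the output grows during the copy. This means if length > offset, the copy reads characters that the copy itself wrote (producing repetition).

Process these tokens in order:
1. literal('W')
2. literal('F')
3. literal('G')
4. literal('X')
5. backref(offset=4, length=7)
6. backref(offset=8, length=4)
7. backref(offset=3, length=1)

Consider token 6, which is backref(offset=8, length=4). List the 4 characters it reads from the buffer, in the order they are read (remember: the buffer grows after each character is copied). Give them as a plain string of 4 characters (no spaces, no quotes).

Answer: XWFG

Derivation:
Token 1: literal('W'). Output: "W"
Token 2: literal('F'). Output: "WF"
Token 3: literal('G'). Output: "WFG"
Token 4: literal('X'). Output: "WFGX"
Token 5: backref(off=4, len=7) (overlapping!). Copied 'WFGXWFG' from pos 0. Output: "WFGXWFGXWFG"
Token 6: backref(off=8, len=4). Buffer before: "WFGXWFGXWFG" (len 11)
  byte 1: read out[3]='X', append. Buffer now: "WFGXWFGXWFGX"
  byte 2: read out[4]='W', append. Buffer now: "WFGXWFGXWFGXW"
  byte 3: read out[5]='F', append. Buffer now: "WFGXWFGXWFGXWF"
  byte 4: read out[6]='G', append. Buffer now: "WFGXWFGXWFGXWFG"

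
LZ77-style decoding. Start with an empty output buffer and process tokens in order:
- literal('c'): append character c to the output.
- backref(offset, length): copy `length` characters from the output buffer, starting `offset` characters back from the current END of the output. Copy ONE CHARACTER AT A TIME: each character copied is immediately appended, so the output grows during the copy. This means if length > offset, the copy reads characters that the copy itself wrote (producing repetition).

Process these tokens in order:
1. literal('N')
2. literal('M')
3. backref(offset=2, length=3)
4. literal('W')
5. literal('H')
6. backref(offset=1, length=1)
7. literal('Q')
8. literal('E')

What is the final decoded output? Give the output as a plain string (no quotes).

Answer: NMNMNWHHQE

Derivation:
Token 1: literal('N'). Output: "N"
Token 2: literal('M'). Output: "NM"
Token 3: backref(off=2, len=3) (overlapping!). Copied 'NMN' from pos 0. Output: "NMNMN"
Token 4: literal('W'). Output: "NMNMNW"
Token 5: literal('H'). Output: "NMNMNWH"
Token 6: backref(off=1, len=1). Copied 'H' from pos 6. Output: "NMNMNWHH"
Token 7: literal('Q'). Output: "NMNMNWHHQ"
Token 8: literal('E'). Output: "NMNMNWHHQE"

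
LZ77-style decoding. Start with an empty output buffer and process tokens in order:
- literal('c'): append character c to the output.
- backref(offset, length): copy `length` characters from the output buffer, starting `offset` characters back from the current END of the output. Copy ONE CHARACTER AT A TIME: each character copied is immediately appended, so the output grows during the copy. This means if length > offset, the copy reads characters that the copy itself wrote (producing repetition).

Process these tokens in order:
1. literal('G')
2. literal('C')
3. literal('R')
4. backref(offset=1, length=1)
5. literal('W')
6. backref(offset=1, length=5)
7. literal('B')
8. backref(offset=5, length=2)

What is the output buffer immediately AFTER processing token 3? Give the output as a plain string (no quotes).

Token 1: literal('G'). Output: "G"
Token 2: literal('C'). Output: "GC"
Token 3: literal('R'). Output: "GCR"

Answer: GCR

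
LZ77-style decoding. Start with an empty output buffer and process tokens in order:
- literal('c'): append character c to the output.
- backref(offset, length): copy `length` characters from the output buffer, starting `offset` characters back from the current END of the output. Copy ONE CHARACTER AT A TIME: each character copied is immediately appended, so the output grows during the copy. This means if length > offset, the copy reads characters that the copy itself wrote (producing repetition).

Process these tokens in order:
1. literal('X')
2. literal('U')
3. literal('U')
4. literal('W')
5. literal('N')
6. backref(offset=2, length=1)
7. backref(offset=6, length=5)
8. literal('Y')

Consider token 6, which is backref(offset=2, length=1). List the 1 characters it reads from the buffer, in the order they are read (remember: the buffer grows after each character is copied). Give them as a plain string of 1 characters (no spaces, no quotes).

Token 1: literal('X'). Output: "X"
Token 2: literal('U'). Output: "XU"
Token 3: literal('U'). Output: "XUU"
Token 4: literal('W'). Output: "XUUW"
Token 5: literal('N'). Output: "XUUWN"
Token 6: backref(off=2, len=1). Buffer before: "XUUWN" (len 5)
  byte 1: read out[3]='W', append. Buffer now: "XUUWNW"

Answer: W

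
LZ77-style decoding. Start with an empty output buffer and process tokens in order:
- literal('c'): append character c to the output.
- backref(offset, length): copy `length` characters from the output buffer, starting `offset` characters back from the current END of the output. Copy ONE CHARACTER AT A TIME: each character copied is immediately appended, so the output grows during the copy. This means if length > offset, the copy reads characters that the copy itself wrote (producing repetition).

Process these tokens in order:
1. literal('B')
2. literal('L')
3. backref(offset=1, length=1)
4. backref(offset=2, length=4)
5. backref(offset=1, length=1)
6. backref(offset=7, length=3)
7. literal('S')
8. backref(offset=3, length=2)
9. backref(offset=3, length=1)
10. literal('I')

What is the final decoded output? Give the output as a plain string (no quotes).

Answer: BLLLLLLLLLLSLLSI

Derivation:
Token 1: literal('B'). Output: "B"
Token 2: literal('L'). Output: "BL"
Token 3: backref(off=1, len=1). Copied 'L' from pos 1. Output: "BLL"
Token 4: backref(off=2, len=4) (overlapping!). Copied 'LLLL' from pos 1. Output: "BLLLLLL"
Token 5: backref(off=1, len=1). Copied 'L' from pos 6. Output: "BLLLLLLL"
Token 6: backref(off=7, len=3). Copied 'LLL' from pos 1. Output: "BLLLLLLLLLL"
Token 7: literal('S'). Output: "BLLLLLLLLLLS"
Token 8: backref(off=3, len=2). Copied 'LL' from pos 9. Output: "BLLLLLLLLLLSLL"
Token 9: backref(off=3, len=1). Copied 'S' from pos 11. Output: "BLLLLLLLLLLSLLS"
Token 10: literal('I'). Output: "BLLLLLLLLLLSLLSI"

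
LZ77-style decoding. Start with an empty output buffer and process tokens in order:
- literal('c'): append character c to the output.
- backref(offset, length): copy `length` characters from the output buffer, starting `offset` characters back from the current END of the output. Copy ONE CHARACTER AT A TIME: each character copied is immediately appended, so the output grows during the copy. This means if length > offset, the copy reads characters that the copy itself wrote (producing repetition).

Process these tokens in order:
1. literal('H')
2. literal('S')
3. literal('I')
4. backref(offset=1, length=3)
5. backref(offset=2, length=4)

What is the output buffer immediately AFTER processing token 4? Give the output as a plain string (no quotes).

Answer: HSIIII

Derivation:
Token 1: literal('H'). Output: "H"
Token 2: literal('S'). Output: "HS"
Token 3: literal('I'). Output: "HSI"
Token 4: backref(off=1, len=3) (overlapping!). Copied 'III' from pos 2. Output: "HSIIII"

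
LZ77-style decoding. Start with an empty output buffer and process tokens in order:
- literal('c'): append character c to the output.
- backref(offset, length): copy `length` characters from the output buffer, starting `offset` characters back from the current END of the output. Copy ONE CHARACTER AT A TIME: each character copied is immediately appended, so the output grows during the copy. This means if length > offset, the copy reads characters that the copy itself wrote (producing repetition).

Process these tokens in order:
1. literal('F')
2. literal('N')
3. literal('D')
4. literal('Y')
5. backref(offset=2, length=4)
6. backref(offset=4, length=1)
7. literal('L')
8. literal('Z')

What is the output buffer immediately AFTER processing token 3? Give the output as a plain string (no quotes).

Token 1: literal('F'). Output: "F"
Token 2: literal('N'). Output: "FN"
Token 3: literal('D'). Output: "FND"

Answer: FND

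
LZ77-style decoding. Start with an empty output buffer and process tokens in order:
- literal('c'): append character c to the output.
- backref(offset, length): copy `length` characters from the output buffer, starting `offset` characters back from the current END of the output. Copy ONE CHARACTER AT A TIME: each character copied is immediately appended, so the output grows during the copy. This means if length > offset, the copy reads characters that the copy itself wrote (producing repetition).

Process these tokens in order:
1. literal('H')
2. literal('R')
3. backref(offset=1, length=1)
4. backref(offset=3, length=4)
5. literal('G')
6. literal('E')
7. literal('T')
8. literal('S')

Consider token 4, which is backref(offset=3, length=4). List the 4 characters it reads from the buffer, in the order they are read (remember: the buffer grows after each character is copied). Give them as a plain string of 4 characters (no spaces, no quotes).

Answer: HRRH

Derivation:
Token 1: literal('H'). Output: "H"
Token 2: literal('R'). Output: "HR"
Token 3: backref(off=1, len=1). Copied 'R' from pos 1. Output: "HRR"
Token 4: backref(off=3, len=4). Buffer before: "HRR" (len 3)
  byte 1: read out[0]='H', append. Buffer now: "HRRH"
  byte 2: read out[1]='R', append. Buffer now: "HRRHR"
  byte 3: read out[2]='R', append. Buffer now: "HRRHRR"
  byte 4: read out[3]='H', append. Buffer now: "HRRHRRH"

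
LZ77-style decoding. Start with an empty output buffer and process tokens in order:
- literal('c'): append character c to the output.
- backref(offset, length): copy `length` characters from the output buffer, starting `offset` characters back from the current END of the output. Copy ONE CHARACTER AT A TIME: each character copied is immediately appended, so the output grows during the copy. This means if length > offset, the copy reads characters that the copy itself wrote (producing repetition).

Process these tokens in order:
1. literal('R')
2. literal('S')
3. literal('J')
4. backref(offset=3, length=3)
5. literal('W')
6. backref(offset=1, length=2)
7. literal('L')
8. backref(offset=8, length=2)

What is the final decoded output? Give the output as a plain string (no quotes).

Token 1: literal('R'). Output: "R"
Token 2: literal('S'). Output: "RS"
Token 3: literal('J'). Output: "RSJ"
Token 4: backref(off=3, len=3). Copied 'RSJ' from pos 0. Output: "RSJRSJ"
Token 5: literal('W'). Output: "RSJRSJW"
Token 6: backref(off=1, len=2) (overlapping!). Copied 'WW' from pos 6. Output: "RSJRSJWWW"
Token 7: literal('L'). Output: "RSJRSJWWWL"
Token 8: backref(off=8, len=2). Copied 'JR' from pos 2. Output: "RSJRSJWWWLJR"

Answer: RSJRSJWWWLJR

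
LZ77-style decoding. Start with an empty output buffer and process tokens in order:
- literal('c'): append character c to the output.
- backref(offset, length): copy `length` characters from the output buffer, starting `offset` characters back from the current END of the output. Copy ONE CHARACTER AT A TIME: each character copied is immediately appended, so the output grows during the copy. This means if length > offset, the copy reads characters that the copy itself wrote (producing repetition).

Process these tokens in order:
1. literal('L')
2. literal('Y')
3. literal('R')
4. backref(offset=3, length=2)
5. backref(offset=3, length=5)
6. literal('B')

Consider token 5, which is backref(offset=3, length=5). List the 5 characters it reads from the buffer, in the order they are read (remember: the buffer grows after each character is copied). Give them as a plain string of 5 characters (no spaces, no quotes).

Answer: RLYRL

Derivation:
Token 1: literal('L'). Output: "L"
Token 2: literal('Y'). Output: "LY"
Token 3: literal('R'). Output: "LYR"
Token 4: backref(off=3, len=2). Copied 'LY' from pos 0. Output: "LYRLY"
Token 5: backref(off=3, len=5). Buffer before: "LYRLY" (len 5)
  byte 1: read out[2]='R', append. Buffer now: "LYRLYR"
  byte 2: read out[3]='L', append. Buffer now: "LYRLYRL"
  byte 3: read out[4]='Y', append. Buffer now: "LYRLYRLY"
  byte 4: read out[5]='R', append. Buffer now: "LYRLYRLYR"
  byte 5: read out[6]='L', append. Buffer now: "LYRLYRLYRL"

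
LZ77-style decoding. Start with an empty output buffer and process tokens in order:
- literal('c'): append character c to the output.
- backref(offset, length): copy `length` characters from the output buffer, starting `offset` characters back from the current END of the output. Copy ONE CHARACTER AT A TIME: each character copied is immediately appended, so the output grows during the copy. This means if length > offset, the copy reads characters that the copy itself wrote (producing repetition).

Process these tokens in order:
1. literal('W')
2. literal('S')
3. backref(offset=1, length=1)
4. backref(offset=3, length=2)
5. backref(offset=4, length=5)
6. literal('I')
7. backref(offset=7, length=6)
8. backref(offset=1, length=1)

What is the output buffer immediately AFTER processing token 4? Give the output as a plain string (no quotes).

Answer: WSSWS

Derivation:
Token 1: literal('W'). Output: "W"
Token 2: literal('S'). Output: "WS"
Token 3: backref(off=1, len=1). Copied 'S' from pos 1. Output: "WSS"
Token 4: backref(off=3, len=2). Copied 'WS' from pos 0. Output: "WSSWS"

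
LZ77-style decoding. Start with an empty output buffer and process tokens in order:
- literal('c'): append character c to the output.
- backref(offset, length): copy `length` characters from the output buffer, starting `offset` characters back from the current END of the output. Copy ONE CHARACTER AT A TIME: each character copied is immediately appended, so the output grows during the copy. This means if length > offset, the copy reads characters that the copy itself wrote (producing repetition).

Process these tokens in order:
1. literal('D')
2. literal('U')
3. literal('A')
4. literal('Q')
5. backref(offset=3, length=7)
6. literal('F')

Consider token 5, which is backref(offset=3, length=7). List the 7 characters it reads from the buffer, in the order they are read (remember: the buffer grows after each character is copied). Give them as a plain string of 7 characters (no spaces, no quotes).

Answer: UAQUAQU

Derivation:
Token 1: literal('D'). Output: "D"
Token 2: literal('U'). Output: "DU"
Token 3: literal('A'). Output: "DUA"
Token 4: literal('Q'). Output: "DUAQ"
Token 5: backref(off=3, len=7). Buffer before: "DUAQ" (len 4)
  byte 1: read out[1]='U', append. Buffer now: "DUAQU"
  byte 2: read out[2]='A', append. Buffer now: "DUAQUA"
  byte 3: read out[3]='Q', append. Buffer now: "DUAQUAQ"
  byte 4: read out[4]='U', append. Buffer now: "DUAQUAQU"
  byte 5: read out[5]='A', append. Buffer now: "DUAQUAQUA"
  byte 6: read out[6]='Q', append. Buffer now: "DUAQUAQUAQ"
  byte 7: read out[7]='U', append. Buffer now: "DUAQUAQUAQU"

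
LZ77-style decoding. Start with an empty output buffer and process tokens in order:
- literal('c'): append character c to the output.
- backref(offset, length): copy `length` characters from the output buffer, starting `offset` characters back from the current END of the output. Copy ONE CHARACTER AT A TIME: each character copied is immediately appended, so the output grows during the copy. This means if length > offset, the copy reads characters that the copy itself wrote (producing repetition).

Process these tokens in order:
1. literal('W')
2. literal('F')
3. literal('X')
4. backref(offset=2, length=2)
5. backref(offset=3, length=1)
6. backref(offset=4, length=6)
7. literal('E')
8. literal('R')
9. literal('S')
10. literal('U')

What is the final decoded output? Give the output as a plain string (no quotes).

Answer: WFXFXXXFXXXFERSU

Derivation:
Token 1: literal('W'). Output: "W"
Token 2: literal('F'). Output: "WF"
Token 3: literal('X'). Output: "WFX"
Token 4: backref(off=2, len=2). Copied 'FX' from pos 1. Output: "WFXFX"
Token 5: backref(off=3, len=1). Copied 'X' from pos 2. Output: "WFXFXX"
Token 6: backref(off=4, len=6) (overlapping!). Copied 'XFXXXF' from pos 2. Output: "WFXFXXXFXXXF"
Token 7: literal('E'). Output: "WFXFXXXFXXXFE"
Token 8: literal('R'). Output: "WFXFXXXFXXXFER"
Token 9: literal('S'). Output: "WFXFXXXFXXXFERS"
Token 10: literal('U'). Output: "WFXFXXXFXXXFERSU"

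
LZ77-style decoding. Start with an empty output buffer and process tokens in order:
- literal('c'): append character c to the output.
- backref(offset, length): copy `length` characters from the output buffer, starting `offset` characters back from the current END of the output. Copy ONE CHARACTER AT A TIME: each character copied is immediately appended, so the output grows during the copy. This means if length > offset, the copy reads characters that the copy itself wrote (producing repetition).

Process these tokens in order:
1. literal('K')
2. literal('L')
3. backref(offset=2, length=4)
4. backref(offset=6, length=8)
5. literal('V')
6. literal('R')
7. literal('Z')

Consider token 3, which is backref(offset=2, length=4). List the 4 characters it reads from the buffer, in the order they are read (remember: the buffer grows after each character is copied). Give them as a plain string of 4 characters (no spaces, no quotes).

Token 1: literal('K'). Output: "K"
Token 2: literal('L'). Output: "KL"
Token 3: backref(off=2, len=4). Buffer before: "KL" (len 2)
  byte 1: read out[0]='K', append. Buffer now: "KLK"
  byte 2: read out[1]='L', append. Buffer now: "KLKL"
  byte 3: read out[2]='K', append. Buffer now: "KLKLK"
  byte 4: read out[3]='L', append. Buffer now: "KLKLKL"

Answer: KLKL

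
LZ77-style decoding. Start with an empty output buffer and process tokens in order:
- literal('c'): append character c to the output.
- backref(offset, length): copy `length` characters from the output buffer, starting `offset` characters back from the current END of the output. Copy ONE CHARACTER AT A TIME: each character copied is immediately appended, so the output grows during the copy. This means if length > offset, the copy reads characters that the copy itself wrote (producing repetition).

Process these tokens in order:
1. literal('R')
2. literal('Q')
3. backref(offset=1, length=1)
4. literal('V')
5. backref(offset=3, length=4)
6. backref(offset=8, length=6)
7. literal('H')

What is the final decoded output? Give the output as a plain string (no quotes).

Token 1: literal('R'). Output: "R"
Token 2: literal('Q'). Output: "RQ"
Token 3: backref(off=1, len=1). Copied 'Q' from pos 1. Output: "RQQ"
Token 4: literal('V'). Output: "RQQV"
Token 5: backref(off=3, len=4) (overlapping!). Copied 'QQVQ' from pos 1. Output: "RQQVQQVQ"
Token 6: backref(off=8, len=6). Copied 'RQQVQQ' from pos 0. Output: "RQQVQQVQRQQVQQ"
Token 7: literal('H'). Output: "RQQVQQVQRQQVQQH"

Answer: RQQVQQVQRQQVQQH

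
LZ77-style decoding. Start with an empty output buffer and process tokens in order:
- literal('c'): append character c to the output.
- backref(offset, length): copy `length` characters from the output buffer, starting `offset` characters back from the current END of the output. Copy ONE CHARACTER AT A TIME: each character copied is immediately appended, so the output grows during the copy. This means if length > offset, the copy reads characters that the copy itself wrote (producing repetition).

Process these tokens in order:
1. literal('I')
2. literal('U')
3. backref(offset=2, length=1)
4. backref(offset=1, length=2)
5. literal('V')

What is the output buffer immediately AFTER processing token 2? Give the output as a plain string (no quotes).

Token 1: literal('I'). Output: "I"
Token 2: literal('U'). Output: "IU"

Answer: IU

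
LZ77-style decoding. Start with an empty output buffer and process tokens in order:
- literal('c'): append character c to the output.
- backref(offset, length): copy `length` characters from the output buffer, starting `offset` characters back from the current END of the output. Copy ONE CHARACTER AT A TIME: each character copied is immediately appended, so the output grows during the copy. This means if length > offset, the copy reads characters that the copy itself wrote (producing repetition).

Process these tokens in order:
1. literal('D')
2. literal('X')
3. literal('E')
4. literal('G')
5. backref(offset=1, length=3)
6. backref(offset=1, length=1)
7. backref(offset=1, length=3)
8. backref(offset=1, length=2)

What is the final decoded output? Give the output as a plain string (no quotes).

Token 1: literal('D'). Output: "D"
Token 2: literal('X'). Output: "DX"
Token 3: literal('E'). Output: "DXE"
Token 4: literal('G'). Output: "DXEG"
Token 5: backref(off=1, len=3) (overlapping!). Copied 'GGG' from pos 3. Output: "DXEGGGG"
Token 6: backref(off=1, len=1). Copied 'G' from pos 6. Output: "DXEGGGGG"
Token 7: backref(off=1, len=3) (overlapping!). Copied 'GGG' from pos 7. Output: "DXEGGGGGGGG"
Token 8: backref(off=1, len=2) (overlapping!). Copied 'GG' from pos 10. Output: "DXEGGGGGGGGGG"

Answer: DXEGGGGGGGGGG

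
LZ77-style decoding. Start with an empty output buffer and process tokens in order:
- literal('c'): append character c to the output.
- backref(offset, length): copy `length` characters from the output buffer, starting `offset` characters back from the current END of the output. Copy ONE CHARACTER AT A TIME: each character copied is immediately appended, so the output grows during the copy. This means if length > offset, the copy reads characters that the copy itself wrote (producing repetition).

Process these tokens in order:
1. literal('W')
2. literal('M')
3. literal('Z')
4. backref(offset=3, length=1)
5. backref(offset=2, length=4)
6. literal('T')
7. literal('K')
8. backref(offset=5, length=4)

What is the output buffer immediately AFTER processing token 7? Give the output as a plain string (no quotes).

Token 1: literal('W'). Output: "W"
Token 2: literal('M'). Output: "WM"
Token 3: literal('Z'). Output: "WMZ"
Token 4: backref(off=3, len=1). Copied 'W' from pos 0. Output: "WMZW"
Token 5: backref(off=2, len=4) (overlapping!). Copied 'ZWZW' from pos 2. Output: "WMZWZWZW"
Token 6: literal('T'). Output: "WMZWZWZWT"
Token 7: literal('K'). Output: "WMZWZWZWTK"

Answer: WMZWZWZWTK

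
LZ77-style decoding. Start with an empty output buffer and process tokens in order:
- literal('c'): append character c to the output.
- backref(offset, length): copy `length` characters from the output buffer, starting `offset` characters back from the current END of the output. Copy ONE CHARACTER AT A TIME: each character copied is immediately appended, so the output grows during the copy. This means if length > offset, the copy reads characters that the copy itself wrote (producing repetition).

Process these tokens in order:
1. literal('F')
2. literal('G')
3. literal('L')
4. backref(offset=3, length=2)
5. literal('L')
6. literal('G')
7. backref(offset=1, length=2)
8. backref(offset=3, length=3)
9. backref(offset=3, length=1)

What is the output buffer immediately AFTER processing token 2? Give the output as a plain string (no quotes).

Answer: FG

Derivation:
Token 1: literal('F'). Output: "F"
Token 2: literal('G'). Output: "FG"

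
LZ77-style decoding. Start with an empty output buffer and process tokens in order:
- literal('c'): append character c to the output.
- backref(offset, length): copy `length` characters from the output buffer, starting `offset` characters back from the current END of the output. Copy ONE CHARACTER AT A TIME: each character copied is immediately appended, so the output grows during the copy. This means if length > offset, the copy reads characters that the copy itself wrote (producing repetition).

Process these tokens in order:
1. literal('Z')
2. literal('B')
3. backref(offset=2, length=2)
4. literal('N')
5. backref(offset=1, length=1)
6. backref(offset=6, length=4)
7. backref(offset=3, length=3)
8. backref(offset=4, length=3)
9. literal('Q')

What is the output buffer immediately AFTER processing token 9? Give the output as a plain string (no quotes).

Token 1: literal('Z'). Output: "Z"
Token 2: literal('B'). Output: "ZB"
Token 3: backref(off=2, len=2). Copied 'ZB' from pos 0. Output: "ZBZB"
Token 4: literal('N'). Output: "ZBZBN"
Token 5: backref(off=1, len=1). Copied 'N' from pos 4. Output: "ZBZBNN"
Token 6: backref(off=6, len=4). Copied 'ZBZB' from pos 0. Output: "ZBZBNNZBZB"
Token 7: backref(off=3, len=3). Copied 'BZB' from pos 7. Output: "ZBZBNNZBZBBZB"
Token 8: backref(off=4, len=3). Copied 'BBZ' from pos 9. Output: "ZBZBNNZBZBBZBBBZ"
Token 9: literal('Q'). Output: "ZBZBNNZBZBBZBBBZQ"

Answer: ZBZBNNZBZBBZBBBZQ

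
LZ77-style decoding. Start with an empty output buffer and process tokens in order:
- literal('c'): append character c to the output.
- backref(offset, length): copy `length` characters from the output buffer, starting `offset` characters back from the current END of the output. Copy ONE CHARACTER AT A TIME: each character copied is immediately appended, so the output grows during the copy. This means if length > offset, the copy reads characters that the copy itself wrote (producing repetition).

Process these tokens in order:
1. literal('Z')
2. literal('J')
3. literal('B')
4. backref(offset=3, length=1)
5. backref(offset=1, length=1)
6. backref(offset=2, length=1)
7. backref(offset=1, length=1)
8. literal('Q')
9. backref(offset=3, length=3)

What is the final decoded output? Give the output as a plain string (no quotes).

Answer: ZJBZZZZQZZQ

Derivation:
Token 1: literal('Z'). Output: "Z"
Token 2: literal('J'). Output: "ZJ"
Token 3: literal('B'). Output: "ZJB"
Token 4: backref(off=3, len=1). Copied 'Z' from pos 0. Output: "ZJBZ"
Token 5: backref(off=1, len=1). Copied 'Z' from pos 3. Output: "ZJBZZ"
Token 6: backref(off=2, len=1). Copied 'Z' from pos 3. Output: "ZJBZZZ"
Token 7: backref(off=1, len=1). Copied 'Z' from pos 5. Output: "ZJBZZZZ"
Token 8: literal('Q'). Output: "ZJBZZZZQ"
Token 9: backref(off=3, len=3). Copied 'ZZQ' from pos 5. Output: "ZJBZZZZQZZQ"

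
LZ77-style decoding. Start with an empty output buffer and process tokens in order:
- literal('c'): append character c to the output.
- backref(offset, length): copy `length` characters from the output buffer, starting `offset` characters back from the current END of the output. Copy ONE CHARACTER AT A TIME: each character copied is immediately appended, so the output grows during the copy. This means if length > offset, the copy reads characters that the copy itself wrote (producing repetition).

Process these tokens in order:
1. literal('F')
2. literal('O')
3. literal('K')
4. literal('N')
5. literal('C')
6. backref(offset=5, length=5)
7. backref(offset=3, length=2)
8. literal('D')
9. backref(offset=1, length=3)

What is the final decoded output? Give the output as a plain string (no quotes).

Answer: FOKNCFOKNCKNDDDD

Derivation:
Token 1: literal('F'). Output: "F"
Token 2: literal('O'). Output: "FO"
Token 3: literal('K'). Output: "FOK"
Token 4: literal('N'). Output: "FOKN"
Token 5: literal('C'). Output: "FOKNC"
Token 6: backref(off=5, len=5). Copied 'FOKNC' from pos 0. Output: "FOKNCFOKNC"
Token 7: backref(off=3, len=2). Copied 'KN' from pos 7. Output: "FOKNCFOKNCKN"
Token 8: literal('D'). Output: "FOKNCFOKNCKND"
Token 9: backref(off=1, len=3) (overlapping!). Copied 'DDD' from pos 12. Output: "FOKNCFOKNCKNDDDD"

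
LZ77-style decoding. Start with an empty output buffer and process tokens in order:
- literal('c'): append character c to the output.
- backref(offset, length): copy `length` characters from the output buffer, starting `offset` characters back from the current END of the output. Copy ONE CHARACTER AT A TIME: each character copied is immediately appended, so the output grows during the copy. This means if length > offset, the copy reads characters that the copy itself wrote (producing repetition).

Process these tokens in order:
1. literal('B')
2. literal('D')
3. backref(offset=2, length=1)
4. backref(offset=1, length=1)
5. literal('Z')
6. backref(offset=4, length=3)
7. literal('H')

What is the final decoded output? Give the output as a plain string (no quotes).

Token 1: literal('B'). Output: "B"
Token 2: literal('D'). Output: "BD"
Token 3: backref(off=2, len=1). Copied 'B' from pos 0. Output: "BDB"
Token 4: backref(off=1, len=1). Copied 'B' from pos 2. Output: "BDBB"
Token 5: literal('Z'). Output: "BDBBZ"
Token 6: backref(off=4, len=3). Copied 'DBB' from pos 1. Output: "BDBBZDBB"
Token 7: literal('H'). Output: "BDBBZDBBH"

Answer: BDBBZDBBH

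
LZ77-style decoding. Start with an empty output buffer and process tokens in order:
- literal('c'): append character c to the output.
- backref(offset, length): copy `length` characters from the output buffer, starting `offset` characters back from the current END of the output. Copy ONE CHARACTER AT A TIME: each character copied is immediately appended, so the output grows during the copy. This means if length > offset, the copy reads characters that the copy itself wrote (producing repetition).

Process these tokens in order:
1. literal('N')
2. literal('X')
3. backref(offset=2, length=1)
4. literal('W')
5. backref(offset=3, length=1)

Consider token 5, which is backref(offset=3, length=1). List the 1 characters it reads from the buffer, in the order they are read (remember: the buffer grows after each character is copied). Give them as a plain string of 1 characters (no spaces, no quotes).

Token 1: literal('N'). Output: "N"
Token 2: literal('X'). Output: "NX"
Token 3: backref(off=2, len=1). Copied 'N' from pos 0. Output: "NXN"
Token 4: literal('W'). Output: "NXNW"
Token 5: backref(off=3, len=1). Buffer before: "NXNW" (len 4)
  byte 1: read out[1]='X', append. Buffer now: "NXNWX"

Answer: X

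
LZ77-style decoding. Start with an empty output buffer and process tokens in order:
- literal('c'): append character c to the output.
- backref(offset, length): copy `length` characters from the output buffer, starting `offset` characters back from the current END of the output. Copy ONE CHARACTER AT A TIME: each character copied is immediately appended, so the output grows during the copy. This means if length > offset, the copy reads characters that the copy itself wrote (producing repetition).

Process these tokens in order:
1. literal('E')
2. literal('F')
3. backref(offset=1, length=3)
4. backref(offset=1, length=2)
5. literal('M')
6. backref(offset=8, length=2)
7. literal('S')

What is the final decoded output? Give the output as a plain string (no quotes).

Answer: EFFFFFFMEFS

Derivation:
Token 1: literal('E'). Output: "E"
Token 2: literal('F'). Output: "EF"
Token 3: backref(off=1, len=3) (overlapping!). Copied 'FFF' from pos 1. Output: "EFFFF"
Token 4: backref(off=1, len=2) (overlapping!). Copied 'FF' from pos 4. Output: "EFFFFFF"
Token 5: literal('M'). Output: "EFFFFFFM"
Token 6: backref(off=8, len=2). Copied 'EF' from pos 0. Output: "EFFFFFFMEF"
Token 7: literal('S'). Output: "EFFFFFFMEFS"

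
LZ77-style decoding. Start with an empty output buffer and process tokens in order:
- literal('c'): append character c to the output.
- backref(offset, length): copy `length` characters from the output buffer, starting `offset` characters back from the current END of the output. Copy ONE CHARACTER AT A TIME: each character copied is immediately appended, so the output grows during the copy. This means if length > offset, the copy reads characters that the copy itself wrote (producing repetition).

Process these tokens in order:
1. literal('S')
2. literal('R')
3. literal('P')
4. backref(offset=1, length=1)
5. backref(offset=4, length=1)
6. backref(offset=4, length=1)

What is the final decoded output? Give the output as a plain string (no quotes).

Answer: SRPPSR

Derivation:
Token 1: literal('S'). Output: "S"
Token 2: literal('R'). Output: "SR"
Token 3: literal('P'). Output: "SRP"
Token 4: backref(off=1, len=1). Copied 'P' from pos 2. Output: "SRPP"
Token 5: backref(off=4, len=1). Copied 'S' from pos 0. Output: "SRPPS"
Token 6: backref(off=4, len=1). Copied 'R' from pos 1. Output: "SRPPSR"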